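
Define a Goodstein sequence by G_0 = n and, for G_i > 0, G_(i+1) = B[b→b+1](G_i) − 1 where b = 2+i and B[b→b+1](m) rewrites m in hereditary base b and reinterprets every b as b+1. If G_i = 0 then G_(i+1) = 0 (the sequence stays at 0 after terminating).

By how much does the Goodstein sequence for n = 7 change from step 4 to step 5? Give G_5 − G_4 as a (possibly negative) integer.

7 —HB2→ 2^2 + 2 + 1 —bump→ 3^3 + 3 + 1 = 31 —(−1)→ 30
30 —HB3→ 3^3 + 3 —bump→ 4^4 + 4 = 260 —(−1)→ 259
259 —HB4→ 4^4 + 3 —bump→ 5^5 + 3 = 3128 —(−1)→ 3127
3127 —HB5→ 5^5 + 2 —bump→ 6^6 + 2 = 46658 —(−1)→ 46657
46657 —HB6→ 6^6 + 1 —bump→ 7^7 + 1 = 823544 —(−1)→ 823543

776886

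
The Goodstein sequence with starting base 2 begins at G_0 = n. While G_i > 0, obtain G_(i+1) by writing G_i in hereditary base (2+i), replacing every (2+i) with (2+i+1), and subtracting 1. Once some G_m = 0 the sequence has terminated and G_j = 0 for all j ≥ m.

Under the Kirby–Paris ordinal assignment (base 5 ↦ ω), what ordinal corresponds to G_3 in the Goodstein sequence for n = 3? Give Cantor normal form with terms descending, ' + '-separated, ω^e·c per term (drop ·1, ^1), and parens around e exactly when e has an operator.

2

G_0 = 3. HB_2(3) = 2 + 1. Bump = 4. G_1 = 3.
G_1 = 3. HB_3(3) = 3. Bump = 4. G_2 = 3.
G_2 = 3. HB_4(3) = 3. Bump = 3. G_3 = 2.
G_3 = 2. HB_5(2) = 2. Bump = 2. G_4 = 1.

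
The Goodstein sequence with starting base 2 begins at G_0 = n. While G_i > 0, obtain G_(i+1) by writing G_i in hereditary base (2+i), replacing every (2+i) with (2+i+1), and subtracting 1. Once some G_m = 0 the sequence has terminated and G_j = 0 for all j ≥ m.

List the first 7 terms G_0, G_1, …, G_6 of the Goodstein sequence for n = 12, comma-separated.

step 0: 12 = 2^(2 + 1) + 2^2; sub 3 for 2: 3^(3 + 1) + 3^3; = 108; G_1 = 108−1 = 107
step 1: 107 = 3^(3 + 1) + 2·3^2 + 2·3 + 2; sub 4 for 3: 4^(4 + 1) + 2·4^2 + 2·4 + 2; = 1066; G_2 = 1066−1 = 1065
step 2: 1065 = 4^(4 + 1) + 2·4^2 + 2·4 + 1; sub 5 for 4: 5^(5 + 1) + 2·5^2 + 2·5 + 1; = 15686; G_3 = 15686−1 = 15685
step 3: 15685 = 5^(5 + 1) + 2·5^2 + 2·5; sub 6 for 5: 6^(6 + 1) + 2·6^2 + 2·6; = 280020; G_4 = 280020−1 = 280019
step 4: 280019 = 6^(6 + 1) + 2·6^2 + 6 + 5; sub 7 for 6: 7^(7 + 1) + 2·7^2 + 7 + 5; = 5764911; G_5 = 5764911−1 = 5764910
step 5: 5764910 = 7^(7 + 1) + 2·7^2 + 7 + 4; sub 8 for 7: 8^(8 + 1) + 2·8^2 + 8 + 4; = 134217868; G_6 = 134217868−1 = 134217867

12, 107, 1065, 15685, 280019, 5764910, 134217867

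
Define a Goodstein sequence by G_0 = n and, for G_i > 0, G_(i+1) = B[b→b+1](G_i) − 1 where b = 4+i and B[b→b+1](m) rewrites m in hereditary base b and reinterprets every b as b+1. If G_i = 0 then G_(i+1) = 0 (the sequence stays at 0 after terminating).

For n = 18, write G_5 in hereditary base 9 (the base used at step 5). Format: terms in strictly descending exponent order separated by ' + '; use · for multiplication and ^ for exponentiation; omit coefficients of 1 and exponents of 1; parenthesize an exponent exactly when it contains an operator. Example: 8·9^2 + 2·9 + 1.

G_0 = 18. HB_4(18) = 4^2 + 2. Bump = 27. G_1 = 26.
G_1 = 26. HB_5(26) = 5^2 + 1. Bump = 37. G_2 = 36.
G_2 = 36. HB_6(36) = 6^2. Bump = 49. G_3 = 48.
G_3 = 48. HB_7(48) = 6·7 + 6. Bump = 54. G_4 = 53.
G_4 = 53. HB_8(53) = 6·8 + 5. Bump = 59. G_5 = 58.

6·9 + 4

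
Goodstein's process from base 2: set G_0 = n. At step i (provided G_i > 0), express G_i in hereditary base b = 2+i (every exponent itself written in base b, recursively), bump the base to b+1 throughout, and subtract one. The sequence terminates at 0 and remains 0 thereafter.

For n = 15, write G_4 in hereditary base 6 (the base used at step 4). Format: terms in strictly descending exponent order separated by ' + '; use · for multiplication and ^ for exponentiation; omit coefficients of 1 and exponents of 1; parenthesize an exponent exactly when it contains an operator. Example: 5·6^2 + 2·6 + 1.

6^(6 + 1) + 6^6 + 1

step 0: 15 = 2^(2 + 1) + 2^2 + 2 + 1; sub 3 for 2: 3^(3 + 1) + 3^3 + 3 + 1; = 112; G_1 = 112−1 = 111
step 1: 111 = 3^(3 + 1) + 3^3 + 3; sub 4 for 3: 4^(4 + 1) + 4^4 + 4; = 1284; G_2 = 1284−1 = 1283
step 2: 1283 = 4^(4 + 1) + 4^4 + 3; sub 5 for 4: 5^(5 + 1) + 5^5 + 3; = 18753; G_3 = 18753−1 = 18752
step 3: 18752 = 5^(5 + 1) + 5^5 + 2; sub 6 for 5: 6^(6 + 1) + 6^6 + 2; = 326594; G_4 = 326594−1 = 326593
step 4: 326593 = 6^(6 + 1) + 6^6 + 1; sub 7 for 6: 7^(7 + 1) + 7^7 + 1; = 6588345; G_5 = 6588345−1 = 6588344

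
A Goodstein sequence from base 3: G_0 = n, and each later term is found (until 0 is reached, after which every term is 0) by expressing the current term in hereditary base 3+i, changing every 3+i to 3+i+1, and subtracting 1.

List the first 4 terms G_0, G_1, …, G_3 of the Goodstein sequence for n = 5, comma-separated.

base 3: 5 = 3 + 2; at 4: 4 + 2 = 6; next = 5
base 4: 5 = 4 + 1; at 5: 5 + 1 = 6; next = 5
base 5: 5 = 5; at 6: 6 = 6; next = 5

5, 5, 5, 5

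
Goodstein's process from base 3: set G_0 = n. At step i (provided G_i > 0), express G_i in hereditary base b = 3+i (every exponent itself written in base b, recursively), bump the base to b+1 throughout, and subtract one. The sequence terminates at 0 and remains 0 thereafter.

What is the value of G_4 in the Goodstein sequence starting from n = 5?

4

i=0: 5 = 3 + 2 (b=3); 3→4: 4 + 2 = 6; 6−1 = 5
i=1: 5 = 4 + 1 (b=4); 4→5: 5 + 1 = 6; 6−1 = 5
i=2: 5 = 5 (b=5); 5→6: 6 = 6; 6−1 = 5
i=3: 5 = 5 (b=6); 6→7: 5 = 5; 5−1 = 4
i=4: 4 = 4 (b=7); 7→8: 4 = 4; 4−1 = 3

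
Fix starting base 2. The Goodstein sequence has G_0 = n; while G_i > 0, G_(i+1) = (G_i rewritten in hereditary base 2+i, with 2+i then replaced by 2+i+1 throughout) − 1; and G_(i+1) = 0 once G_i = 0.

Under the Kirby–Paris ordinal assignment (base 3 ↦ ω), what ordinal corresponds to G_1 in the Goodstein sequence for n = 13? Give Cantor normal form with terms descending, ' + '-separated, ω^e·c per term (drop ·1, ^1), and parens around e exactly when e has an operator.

step 0: 13 = 2^(2 + 1) + 2^2 + 1; sub 3 for 2: 3^(3 + 1) + 3^3 + 1; = 109; G_1 = 109−1 = 108
step 1: 108 = 3^(3 + 1) + 3^3; sub 4 for 3: 4^(4 + 1) + 4^4; = 1280; G_2 = 1280−1 = 1279

ω^(ω + 1) + ω^ω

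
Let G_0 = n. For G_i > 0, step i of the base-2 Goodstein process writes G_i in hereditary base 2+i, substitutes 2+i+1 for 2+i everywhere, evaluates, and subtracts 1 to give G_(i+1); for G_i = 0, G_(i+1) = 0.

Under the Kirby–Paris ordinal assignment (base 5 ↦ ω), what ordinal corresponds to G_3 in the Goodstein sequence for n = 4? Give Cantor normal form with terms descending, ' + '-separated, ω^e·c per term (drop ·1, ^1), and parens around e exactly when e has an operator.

ω^2·2 + ω·2

step 0: 4 = 2^2; sub 3 for 2: 3^3; = 27; G_1 = 27−1 = 26
step 1: 26 = 2·3^2 + 2·3 + 2; sub 4 for 3: 2·4^2 + 2·4 + 2; = 42; G_2 = 42−1 = 41
step 2: 41 = 2·4^2 + 2·4 + 1; sub 5 for 4: 2·5^2 + 2·5 + 1; = 61; G_3 = 61−1 = 60
step 3: 60 = 2·5^2 + 2·5; sub 6 for 5: 2·6^2 + 2·6; = 84; G_4 = 84−1 = 83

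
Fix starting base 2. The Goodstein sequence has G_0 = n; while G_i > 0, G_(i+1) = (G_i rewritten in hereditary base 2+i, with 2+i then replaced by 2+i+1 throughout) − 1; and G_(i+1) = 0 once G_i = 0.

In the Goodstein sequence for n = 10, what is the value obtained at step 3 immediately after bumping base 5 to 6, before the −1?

279936

G_0=10  [base 2] 2^(2 + 1) + 2  →[2↦3]→  3^(3 + 1) + 3 = 84  −1 ⇒ G_1=83
G_1=83  [base 3] 3^(3 + 1) + 2  →[3↦4]→  4^(4 + 1) + 2 = 1026  −1 ⇒ G_2=1025
G_2=1025  [base 4] 4^(4 + 1) + 1  →[4↦5]→  5^(5 + 1) + 1 = 15626  −1 ⇒ G_3=15625
G_3=15625  [base 5] 5^(5 + 1)  →[5↦6]→  6^(6 + 1) = 279936  −1 ⇒ G_4=279935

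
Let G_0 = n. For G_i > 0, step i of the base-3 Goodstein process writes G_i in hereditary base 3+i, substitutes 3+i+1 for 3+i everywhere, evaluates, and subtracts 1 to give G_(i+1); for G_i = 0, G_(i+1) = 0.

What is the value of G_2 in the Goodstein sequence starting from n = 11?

[0] 11 ≡ 3^2 + 2 (base 3). Lift 4: 18. −1: 17.
[1] 17 ≡ 4^2 + 1 (base 4). Lift 5: 26. −1: 25.

25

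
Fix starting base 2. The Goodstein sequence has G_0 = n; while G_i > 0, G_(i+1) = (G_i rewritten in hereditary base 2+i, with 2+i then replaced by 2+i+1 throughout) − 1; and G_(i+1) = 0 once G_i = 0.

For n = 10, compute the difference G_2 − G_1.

10 —HB2→ 2^(2 + 1) + 2 —bump→ 3^(3 + 1) + 3 = 84 —(−1)→ 83
83 —HB3→ 3^(3 + 1) + 2 —bump→ 4^(4 + 1) + 2 = 1026 —(−1)→ 1025

942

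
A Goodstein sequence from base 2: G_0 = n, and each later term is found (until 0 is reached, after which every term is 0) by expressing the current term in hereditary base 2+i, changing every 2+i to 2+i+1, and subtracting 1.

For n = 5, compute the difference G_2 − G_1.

G_0 = 5. HB_2(5) = 2^2 + 1. Bump = 28. G_1 = 27.
G_1 = 27. HB_3(27) = 3^3. Bump = 256. G_2 = 255.

228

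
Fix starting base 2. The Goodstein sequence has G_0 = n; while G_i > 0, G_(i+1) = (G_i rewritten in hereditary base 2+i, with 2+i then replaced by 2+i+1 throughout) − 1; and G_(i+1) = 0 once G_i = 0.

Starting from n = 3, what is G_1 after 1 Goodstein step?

3

step 0: 3 = 2 + 1; sub 3 for 2: 3 + 1; = 4; G_1 = 4−1 = 3
step 1: 3 = 3; sub 4 for 3: 4; = 4; G_2 = 4−1 = 3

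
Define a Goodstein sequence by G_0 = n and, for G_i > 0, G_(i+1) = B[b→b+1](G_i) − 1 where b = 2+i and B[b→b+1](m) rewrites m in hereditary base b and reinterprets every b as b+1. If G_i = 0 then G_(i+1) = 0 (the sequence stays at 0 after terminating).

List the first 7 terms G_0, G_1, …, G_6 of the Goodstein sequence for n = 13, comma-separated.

(0) 13|_2 = 2^(2 + 1) + 2^2 + 1 ↦ 3^(3 + 1) + 3^3 + 1|_3 = 109 ⇒ 108
(1) 108|_3 = 3^(3 + 1) + 3^3 ↦ 4^(4 + 1) + 4^4|_4 = 1280 ⇒ 1279
(2) 1279|_4 = 4^(4 + 1) + 3·4^3 + 3·4^2 + 3·4 + 3 ↦ 5^(5 + 1) + 3·5^3 + 3·5^2 + 3·5 + 3|_5 = 16093 ⇒ 16092
(3) 16092|_5 = 5^(5 + 1) + 3·5^3 + 3·5^2 + 3·5 + 2 ↦ 6^(6 + 1) + 3·6^3 + 3·6^2 + 3·6 + 2|_6 = 280712 ⇒ 280711
(4) 280711|_6 = 6^(6 + 1) + 3·6^3 + 3·6^2 + 3·6 + 1 ↦ 7^(7 + 1) + 3·7^3 + 3·7^2 + 3·7 + 1|_7 = 5765999 ⇒ 5765998
(5) 5765998|_7 = 7^(7 + 1) + 3·7^3 + 3·7^2 + 3·7 ↦ 8^(8 + 1) + 3·8^3 + 3·8^2 + 3·8|_8 = 134219480 ⇒ 134219479

13, 108, 1279, 16092, 280711, 5765998, 134219479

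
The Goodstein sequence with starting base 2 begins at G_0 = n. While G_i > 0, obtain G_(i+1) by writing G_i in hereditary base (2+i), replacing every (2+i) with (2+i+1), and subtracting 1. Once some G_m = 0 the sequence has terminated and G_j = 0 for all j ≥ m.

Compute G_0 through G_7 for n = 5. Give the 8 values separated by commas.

[0] 5 ≡ 2^2 + 1 (base 2). Lift 3: 28. −1: 27.
[1] 27 ≡ 3^3 (base 3). Lift 4: 256. −1: 255.
[2] 255 ≡ 3·4^3 + 3·4^2 + 3·4 + 3 (base 4). Lift 5: 468. −1: 467.
[3] 467 ≡ 3·5^3 + 3·5^2 + 3·5 + 2 (base 5). Lift 6: 776. −1: 775.
[4] 775 ≡ 3·6^3 + 3·6^2 + 3·6 + 1 (base 6). Lift 7: 1198. −1: 1197.
[5] 1197 ≡ 3·7^3 + 3·7^2 + 3·7 (base 7). Lift 8: 1752. −1: 1751.
[6] 1751 ≡ 3·8^3 + 3·8^2 + 2·8 + 7 (base 8). Lift 9: 2455. −1: 2454.

5, 27, 255, 467, 775, 1197, 1751, 2454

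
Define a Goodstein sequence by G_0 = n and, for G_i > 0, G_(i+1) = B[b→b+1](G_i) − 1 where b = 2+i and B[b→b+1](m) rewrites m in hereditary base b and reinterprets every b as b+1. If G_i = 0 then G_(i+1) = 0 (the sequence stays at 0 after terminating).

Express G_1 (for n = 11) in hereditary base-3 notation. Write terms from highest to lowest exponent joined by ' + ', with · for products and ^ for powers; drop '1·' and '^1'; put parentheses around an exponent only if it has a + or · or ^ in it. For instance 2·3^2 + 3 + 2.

3^(3 + 1) + 3

base 2: 11 = 2^(2 + 1) + 2 + 1; at 3: 3^(3 + 1) + 3 + 1 = 85; next = 84
base 3: 84 = 3^(3 + 1) + 3; at 4: 4^(4 + 1) + 4 = 1028; next = 1027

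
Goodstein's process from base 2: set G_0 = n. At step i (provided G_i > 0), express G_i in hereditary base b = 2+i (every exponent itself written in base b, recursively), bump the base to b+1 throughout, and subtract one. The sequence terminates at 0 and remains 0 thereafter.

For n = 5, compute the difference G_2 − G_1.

228

base 2: 5 = 2^2 + 1; at 3: 3^3 + 1 = 28; next = 27
base 3: 27 = 3^3; at 4: 4^4 = 256; next = 255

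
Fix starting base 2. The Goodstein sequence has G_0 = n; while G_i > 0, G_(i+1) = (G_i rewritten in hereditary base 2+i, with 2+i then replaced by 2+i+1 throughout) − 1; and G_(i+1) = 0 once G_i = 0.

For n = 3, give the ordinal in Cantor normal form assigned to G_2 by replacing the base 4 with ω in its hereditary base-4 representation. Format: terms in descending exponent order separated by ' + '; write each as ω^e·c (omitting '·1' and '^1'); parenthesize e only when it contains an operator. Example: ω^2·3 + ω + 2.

3

step 0: 3 = 2 + 1; sub 3 for 2: 3 + 1; = 4; G_1 = 4−1 = 3
step 1: 3 = 3; sub 4 for 3: 4; = 4; G_2 = 4−1 = 3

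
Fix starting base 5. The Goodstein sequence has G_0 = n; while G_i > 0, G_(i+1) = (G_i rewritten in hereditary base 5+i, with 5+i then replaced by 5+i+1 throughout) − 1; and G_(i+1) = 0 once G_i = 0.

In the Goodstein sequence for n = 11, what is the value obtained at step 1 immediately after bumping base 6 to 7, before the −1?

14

base 5: 11 = 2·5 + 1; at 6: 2·6 + 1 = 13; next = 12
base 6: 12 = 2·6; at 7: 2·7 = 14; next = 13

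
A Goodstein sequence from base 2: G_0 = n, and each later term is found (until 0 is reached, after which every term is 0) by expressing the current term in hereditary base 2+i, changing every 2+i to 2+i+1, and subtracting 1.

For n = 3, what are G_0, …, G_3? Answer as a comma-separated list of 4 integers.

3, 3, 3, 2

[0] 3 ≡ 2 + 1 (base 2). Lift 3: 4. −1: 3.
[1] 3 ≡ 3 (base 3). Lift 4: 4. −1: 3.
[2] 3 ≡ 3 (base 4). Lift 5: 3. −1: 2.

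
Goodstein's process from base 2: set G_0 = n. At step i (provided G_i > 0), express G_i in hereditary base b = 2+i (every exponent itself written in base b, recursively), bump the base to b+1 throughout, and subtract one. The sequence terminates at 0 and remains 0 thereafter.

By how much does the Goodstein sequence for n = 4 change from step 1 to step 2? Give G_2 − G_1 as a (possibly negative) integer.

(0) 4|_2 = 2^2 ↦ 3^3|_3 = 27 ⇒ 26
(1) 26|_3 = 2·3^2 + 2·3 + 2 ↦ 2·4^2 + 2·4 + 2|_4 = 42 ⇒ 41

15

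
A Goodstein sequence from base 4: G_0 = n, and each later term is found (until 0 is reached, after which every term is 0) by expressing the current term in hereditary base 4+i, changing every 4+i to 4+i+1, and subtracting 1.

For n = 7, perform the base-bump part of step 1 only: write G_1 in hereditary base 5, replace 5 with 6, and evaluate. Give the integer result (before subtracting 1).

G_0=7  [base 4] 4 + 3  →[4↦5]→  5 + 3 = 8  −1 ⇒ G_1=7
G_1=7  [base 5] 5 + 2  →[5↦6]→  6 + 2 = 8  −1 ⇒ G_2=7

8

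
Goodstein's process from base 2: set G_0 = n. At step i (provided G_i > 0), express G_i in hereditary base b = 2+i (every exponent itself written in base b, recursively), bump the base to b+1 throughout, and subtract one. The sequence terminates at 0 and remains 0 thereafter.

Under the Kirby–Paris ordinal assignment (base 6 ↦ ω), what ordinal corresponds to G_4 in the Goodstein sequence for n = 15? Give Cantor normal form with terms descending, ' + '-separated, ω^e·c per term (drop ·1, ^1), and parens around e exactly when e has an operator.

(0) 15|_2 = 2^(2 + 1) + 2^2 + 2 + 1 ↦ 3^(3 + 1) + 3^3 + 3 + 1|_3 = 112 ⇒ 111
(1) 111|_3 = 3^(3 + 1) + 3^3 + 3 ↦ 4^(4 + 1) + 4^4 + 4|_4 = 1284 ⇒ 1283
(2) 1283|_4 = 4^(4 + 1) + 4^4 + 3 ↦ 5^(5 + 1) + 5^5 + 3|_5 = 18753 ⇒ 18752
(3) 18752|_5 = 5^(5 + 1) + 5^5 + 2 ↦ 6^(6 + 1) + 6^6 + 2|_6 = 326594 ⇒ 326593
(4) 326593|_6 = 6^(6 + 1) + 6^6 + 1 ↦ 7^(7 + 1) + 7^7 + 1|_7 = 6588345 ⇒ 6588344

ω^(ω + 1) + ω^ω + 1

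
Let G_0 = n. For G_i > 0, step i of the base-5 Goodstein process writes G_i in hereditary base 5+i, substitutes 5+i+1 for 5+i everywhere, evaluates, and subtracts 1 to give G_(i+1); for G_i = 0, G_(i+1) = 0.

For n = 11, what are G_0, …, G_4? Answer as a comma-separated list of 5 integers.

[0] 11 ≡ 2·5 + 1 (base 5). Lift 6: 13. −1: 12.
[1] 12 ≡ 2·6 (base 6). Lift 7: 14. −1: 13.
[2] 13 ≡ 7 + 6 (base 7). Lift 8: 14. −1: 13.
[3] 13 ≡ 8 + 5 (base 8). Lift 9: 14. −1: 13.

11, 12, 13, 13, 13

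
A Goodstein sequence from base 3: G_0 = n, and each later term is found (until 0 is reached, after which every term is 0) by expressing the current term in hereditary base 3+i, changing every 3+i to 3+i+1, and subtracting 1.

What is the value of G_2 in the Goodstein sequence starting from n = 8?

G_0 = 8. HB_3(8) = 2·3 + 2. Bump = 10. G_1 = 9.
G_1 = 9. HB_4(9) = 2·4 + 1. Bump = 11. G_2 = 10.

10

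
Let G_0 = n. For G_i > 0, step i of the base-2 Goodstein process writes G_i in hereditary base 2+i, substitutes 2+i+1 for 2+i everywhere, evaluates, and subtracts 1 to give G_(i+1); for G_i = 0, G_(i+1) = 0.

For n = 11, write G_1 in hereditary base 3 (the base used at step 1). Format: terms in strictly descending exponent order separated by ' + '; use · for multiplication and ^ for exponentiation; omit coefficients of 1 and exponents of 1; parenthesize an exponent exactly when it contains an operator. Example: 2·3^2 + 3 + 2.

3^(3 + 1) + 3

i=0: 11 = 2^(2 + 1) + 2 + 1 (b=2); 2→3: 3^(3 + 1) + 3 + 1 = 85; 85−1 = 84
i=1: 84 = 3^(3 + 1) + 3 (b=3); 3→4: 4^(4 + 1) + 4 = 1028; 1028−1 = 1027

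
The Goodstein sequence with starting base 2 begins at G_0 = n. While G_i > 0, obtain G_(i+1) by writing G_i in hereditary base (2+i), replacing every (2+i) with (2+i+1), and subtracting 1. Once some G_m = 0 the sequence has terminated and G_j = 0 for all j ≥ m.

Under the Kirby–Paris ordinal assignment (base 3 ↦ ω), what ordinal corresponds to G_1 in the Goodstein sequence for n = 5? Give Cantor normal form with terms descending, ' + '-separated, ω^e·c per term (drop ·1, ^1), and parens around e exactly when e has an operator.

ω^ω

i=0: 5 = 2^2 + 1 (b=2); 2→3: 3^3 + 1 = 28; 28−1 = 27
i=1: 27 = 3^3 (b=3); 3→4: 4^4 = 256; 256−1 = 255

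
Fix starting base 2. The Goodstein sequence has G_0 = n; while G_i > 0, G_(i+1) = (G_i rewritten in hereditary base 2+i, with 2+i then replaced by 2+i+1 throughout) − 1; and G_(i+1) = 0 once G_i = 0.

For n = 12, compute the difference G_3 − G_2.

12 —HB2→ 2^(2 + 1) + 2^2 —bump→ 3^(3 + 1) + 3^3 = 108 —(−1)→ 107
107 —HB3→ 3^(3 + 1) + 2·3^2 + 2·3 + 2 —bump→ 4^(4 + 1) + 2·4^2 + 2·4 + 2 = 1066 —(−1)→ 1065
1065 —HB4→ 4^(4 + 1) + 2·4^2 + 2·4 + 1 —bump→ 5^(5 + 1) + 2·5^2 + 2·5 + 1 = 15686 —(−1)→ 15685

14620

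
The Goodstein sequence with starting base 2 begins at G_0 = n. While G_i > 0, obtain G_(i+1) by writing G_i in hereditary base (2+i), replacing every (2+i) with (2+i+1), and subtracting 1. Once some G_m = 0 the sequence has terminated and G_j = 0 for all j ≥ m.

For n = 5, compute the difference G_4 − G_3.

i=0: 5 = 2^2 + 1 (b=2); 2→3: 3^3 + 1 = 28; 28−1 = 27
i=1: 27 = 3^3 (b=3); 3→4: 4^4 = 256; 256−1 = 255
i=2: 255 = 3·4^3 + 3·4^2 + 3·4 + 3 (b=4); 4→5: 3·5^3 + 3·5^2 + 3·5 + 3 = 468; 468−1 = 467
i=3: 467 = 3·5^3 + 3·5^2 + 3·5 + 2 (b=5); 5→6: 3·6^3 + 3·6^2 + 3·6 + 2 = 776; 776−1 = 775

308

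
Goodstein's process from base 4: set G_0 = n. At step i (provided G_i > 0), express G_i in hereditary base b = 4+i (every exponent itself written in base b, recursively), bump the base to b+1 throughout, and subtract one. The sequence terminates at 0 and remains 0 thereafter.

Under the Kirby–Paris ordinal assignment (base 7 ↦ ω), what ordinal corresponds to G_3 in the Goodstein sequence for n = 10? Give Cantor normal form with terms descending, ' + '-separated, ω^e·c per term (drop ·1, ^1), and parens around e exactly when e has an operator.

base 4: 10 = 2·4 + 2; at 5: 2·5 + 2 = 12; next = 11
base 5: 11 = 2·5 + 1; at 6: 2·6 + 1 = 13; next = 12
base 6: 12 = 2·6; at 7: 2·7 = 14; next = 13
base 7: 13 = 7 + 6; at 8: 8 + 6 = 14; next = 13

ω + 6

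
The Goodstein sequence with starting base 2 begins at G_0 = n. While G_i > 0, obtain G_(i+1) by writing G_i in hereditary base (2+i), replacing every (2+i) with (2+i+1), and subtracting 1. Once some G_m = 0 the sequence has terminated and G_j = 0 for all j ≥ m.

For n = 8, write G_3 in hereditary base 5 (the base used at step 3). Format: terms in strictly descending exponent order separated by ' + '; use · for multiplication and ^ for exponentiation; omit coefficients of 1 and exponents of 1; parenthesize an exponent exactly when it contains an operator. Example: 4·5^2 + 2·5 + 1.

2·5^5 + 2·5^2 + 2·5

base 2: 8 = 2^(2 + 1); at 3: 3^(3 + 1) = 81; next = 80
base 3: 80 = 2·3^3 + 2·3^2 + 2·3 + 2; at 4: 2·4^4 + 2·4^2 + 2·4 + 2 = 554; next = 553
base 4: 553 = 2·4^4 + 2·4^2 + 2·4 + 1; at 5: 2·5^5 + 2·5^2 + 2·5 + 1 = 6311; next = 6310
base 5: 6310 = 2·5^5 + 2·5^2 + 2·5; at 6: 2·6^6 + 2·6^2 + 2·6 = 93396; next = 93395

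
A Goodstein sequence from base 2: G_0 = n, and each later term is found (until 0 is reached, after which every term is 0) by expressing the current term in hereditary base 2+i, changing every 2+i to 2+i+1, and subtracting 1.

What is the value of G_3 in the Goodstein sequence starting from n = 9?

9842

i=0: 9 = 2^(2 + 1) + 1 (b=2); 2→3: 3^(3 + 1) + 1 = 82; 82−1 = 81
i=1: 81 = 3^(3 + 1) (b=3); 3→4: 4^(4 + 1) = 1024; 1024−1 = 1023
i=2: 1023 = 3·4^4 + 3·4^3 + 3·4^2 + 3·4 + 3 (b=4); 4→5: 3·5^5 + 3·5^3 + 3·5^2 + 3·5 + 3 = 9843; 9843−1 = 9842
i=3: 9842 = 3·5^5 + 3·5^3 + 3·5^2 + 3·5 + 2 (b=5); 5→6: 3·6^6 + 3·6^3 + 3·6^2 + 3·6 + 2 = 140744; 140744−1 = 140743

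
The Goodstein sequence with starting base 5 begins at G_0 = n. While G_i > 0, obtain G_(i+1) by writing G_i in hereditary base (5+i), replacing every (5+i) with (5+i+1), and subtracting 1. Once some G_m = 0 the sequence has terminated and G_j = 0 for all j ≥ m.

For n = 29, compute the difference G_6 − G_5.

8

base 5: 29 = 5^2 + 4; at 6: 6^2 + 4 = 40; next = 39
base 6: 39 = 6^2 + 3; at 7: 7^2 + 3 = 52; next = 51
base 7: 51 = 7^2 + 2; at 8: 8^2 + 2 = 66; next = 65
base 8: 65 = 8^2 + 1; at 9: 9^2 + 1 = 82; next = 81
base 9: 81 = 9^2; at 10: 10^2 = 100; next = 99
base 10: 99 = 9·10 + 9; at 11: 9·11 + 9 = 108; next = 107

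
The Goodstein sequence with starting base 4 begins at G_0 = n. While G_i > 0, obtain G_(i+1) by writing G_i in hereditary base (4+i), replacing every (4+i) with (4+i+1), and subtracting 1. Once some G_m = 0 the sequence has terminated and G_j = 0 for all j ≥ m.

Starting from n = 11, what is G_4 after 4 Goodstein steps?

(0) 11|_4 = 2·4 + 3 ↦ 2·5 + 3|_5 = 13 ⇒ 12
(1) 12|_5 = 2·5 + 2 ↦ 2·6 + 2|_6 = 14 ⇒ 13
(2) 13|_6 = 2·6 + 1 ↦ 2·7 + 1|_7 = 15 ⇒ 14
(3) 14|_7 = 2·7 ↦ 2·8|_8 = 16 ⇒ 15
(4) 15|_8 = 8 + 7 ↦ 9 + 7|_9 = 16 ⇒ 15

15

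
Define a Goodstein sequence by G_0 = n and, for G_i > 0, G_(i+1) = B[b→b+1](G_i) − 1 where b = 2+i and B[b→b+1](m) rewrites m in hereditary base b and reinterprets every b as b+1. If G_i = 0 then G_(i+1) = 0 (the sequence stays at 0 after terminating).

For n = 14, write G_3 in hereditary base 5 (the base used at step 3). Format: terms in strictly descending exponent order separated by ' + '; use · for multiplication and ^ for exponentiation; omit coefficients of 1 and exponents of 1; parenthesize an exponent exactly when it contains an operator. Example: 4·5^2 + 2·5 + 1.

5^(5 + 1) + 5^5

G_0 = 14. HB_2(14) = 2^(2 + 1) + 2^2 + 2. Bump = 111. G_1 = 110.
G_1 = 110. HB_3(110) = 3^(3 + 1) + 3^3 + 2. Bump = 1282. G_2 = 1281.
G_2 = 1281. HB_4(1281) = 4^(4 + 1) + 4^4 + 1. Bump = 18751. G_3 = 18750.
G_3 = 18750. HB_5(18750) = 5^(5 + 1) + 5^5. Bump = 326592. G_4 = 326591.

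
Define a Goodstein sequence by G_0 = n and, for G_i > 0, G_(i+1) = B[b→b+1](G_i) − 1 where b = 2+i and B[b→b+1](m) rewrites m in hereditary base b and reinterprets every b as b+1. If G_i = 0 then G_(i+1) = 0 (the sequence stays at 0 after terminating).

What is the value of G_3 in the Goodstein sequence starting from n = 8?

6310

G_0 = 8. HB_2(8) = 2^(2 + 1). Bump = 81. G_1 = 80.
G_1 = 80. HB_3(80) = 2·3^3 + 2·3^2 + 2·3 + 2. Bump = 554. G_2 = 553.
G_2 = 553. HB_4(553) = 2·4^4 + 2·4^2 + 2·4 + 1. Bump = 6311. G_3 = 6310.
G_3 = 6310. HB_5(6310) = 2·5^5 + 2·5^2 + 2·5. Bump = 93396. G_4 = 93395.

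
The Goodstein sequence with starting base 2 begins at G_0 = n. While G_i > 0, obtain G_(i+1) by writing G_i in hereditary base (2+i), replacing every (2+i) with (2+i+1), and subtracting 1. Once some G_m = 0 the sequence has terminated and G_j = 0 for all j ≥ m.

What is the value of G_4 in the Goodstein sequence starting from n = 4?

83

G_0 = 4. HB_2(4) = 2^2. Bump = 27. G_1 = 26.
G_1 = 26. HB_3(26) = 2·3^2 + 2·3 + 2. Bump = 42. G_2 = 41.
G_2 = 41. HB_4(41) = 2·4^2 + 2·4 + 1. Bump = 61. G_3 = 60.
G_3 = 60. HB_5(60) = 2·5^2 + 2·5. Bump = 84. G_4 = 83.
G_4 = 83. HB_6(83) = 2·6^2 + 6 + 5. Bump = 110. G_5 = 109.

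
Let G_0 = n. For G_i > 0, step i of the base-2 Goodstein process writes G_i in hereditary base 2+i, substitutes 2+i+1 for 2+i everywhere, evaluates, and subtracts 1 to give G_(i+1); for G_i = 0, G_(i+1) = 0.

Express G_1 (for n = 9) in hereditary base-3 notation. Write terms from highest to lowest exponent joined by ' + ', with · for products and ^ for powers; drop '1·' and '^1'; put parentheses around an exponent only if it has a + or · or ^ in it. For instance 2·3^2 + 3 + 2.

step 0: 9 = 2^(2 + 1) + 1; sub 3 for 2: 3^(3 + 1) + 1; = 82; G_1 = 82−1 = 81
step 1: 81 = 3^(3 + 1); sub 4 for 3: 4^(4 + 1); = 1024; G_2 = 1024−1 = 1023

3^(3 + 1)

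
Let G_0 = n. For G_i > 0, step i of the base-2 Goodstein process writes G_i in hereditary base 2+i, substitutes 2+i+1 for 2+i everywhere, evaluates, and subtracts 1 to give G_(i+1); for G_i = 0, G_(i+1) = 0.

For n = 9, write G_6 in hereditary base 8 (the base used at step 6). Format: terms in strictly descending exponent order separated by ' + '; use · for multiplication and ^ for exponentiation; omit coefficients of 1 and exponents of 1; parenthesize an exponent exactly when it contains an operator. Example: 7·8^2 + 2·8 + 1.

3·8^8 + 3·8^3 + 3·8^2 + 2·8 + 7

[0] 9 ≡ 2^(2 + 1) + 1 (base 2). Lift 3: 82. −1: 81.
[1] 81 ≡ 3^(3 + 1) (base 3). Lift 4: 1024. −1: 1023.
[2] 1023 ≡ 3·4^4 + 3·4^3 + 3·4^2 + 3·4 + 3 (base 4). Lift 5: 9843. −1: 9842.
[3] 9842 ≡ 3·5^5 + 3·5^3 + 3·5^2 + 3·5 + 2 (base 5). Lift 6: 140744. −1: 140743.
[4] 140743 ≡ 3·6^6 + 3·6^3 + 3·6^2 + 3·6 + 1 (base 6). Lift 7: 2471827. −1: 2471826.
[5] 2471826 ≡ 3·7^7 + 3·7^3 + 3·7^2 + 3·7 (base 7). Lift 8: 50333400. −1: 50333399.
[6] 50333399 ≡ 3·8^8 + 3·8^3 + 3·8^2 + 2·8 + 7 (base 8). Lift 9: 1162263922. −1: 1162263921.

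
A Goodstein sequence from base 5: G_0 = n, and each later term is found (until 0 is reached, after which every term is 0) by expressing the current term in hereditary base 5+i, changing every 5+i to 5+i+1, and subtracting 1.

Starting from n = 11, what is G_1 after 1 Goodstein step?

11 —HB5→ 2·5 + 1 —bump→ 2·6 + 1 = 13 —(−1)→ 12
12 —HB6→ 2·6 —bump→ 2·7 = 14 —(−1)→ 13

12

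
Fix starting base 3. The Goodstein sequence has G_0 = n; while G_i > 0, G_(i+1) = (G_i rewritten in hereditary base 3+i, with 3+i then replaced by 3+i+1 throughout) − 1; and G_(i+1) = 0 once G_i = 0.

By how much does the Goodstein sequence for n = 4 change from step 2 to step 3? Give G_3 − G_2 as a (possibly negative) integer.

G_0 = 4. HB_3(4) = 3 + 1. Bump = 5. G_1 = 4.
G_1 = 4. HB_4(4) = 4. Bump = 5. G_2 = 4.
G_2 = 4. HB_5(4) = 4. Bump = 4. G_3 = 3.

-1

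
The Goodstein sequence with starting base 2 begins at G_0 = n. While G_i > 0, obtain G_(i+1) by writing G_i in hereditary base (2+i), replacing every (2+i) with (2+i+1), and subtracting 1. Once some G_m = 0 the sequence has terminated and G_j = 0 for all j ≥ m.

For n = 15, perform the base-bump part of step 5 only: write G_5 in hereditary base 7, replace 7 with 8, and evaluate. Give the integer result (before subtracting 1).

150994944

base 2: 15 = 2^(2 + 1) + 2^2 + 2 + 1; at 3: 3^(3 + 1) + 3^3 + 3 + 1 = 112; next = 111
base 3: 111 = 3^(3 + 1) + 3^3 + 3; at 4: 4^(4 + 1) + 4^4 + 4 = 1284; next = 1283
base 4: 1283 = 4^(4 + 1) + 4^4 + 3; at 5: 5^(5 + 1) + 5^5 + 3 = 18753; next = 18752
base 5: 18752 = 5^(5 + 1) + 5^5 + 2; at 6: 6^(6 + 1) + 6^6 + 2 = 326594; next = 326593
base 6: 326593 = 6^(6 + 1) + 6^6 + 1; at 7: 7^(7 + 1) + 7^7 + 1 = 6588345; next = 6588344
base 7: 6588344 = 7^(7 + 1) + 7^7; at 8: 8^(8 + 1) + 8^8 = 150994944; next = 150994943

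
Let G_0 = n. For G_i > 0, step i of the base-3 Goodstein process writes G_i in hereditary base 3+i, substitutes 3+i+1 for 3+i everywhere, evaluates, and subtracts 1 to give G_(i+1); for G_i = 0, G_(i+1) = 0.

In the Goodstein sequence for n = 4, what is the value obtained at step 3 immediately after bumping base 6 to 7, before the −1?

3

step 0: 4 = 3 + 1; sub 4 for 3: 4 + 1; = 5; G_1 = 5−1 = 4
step 1: 4 = 4; sub 5 for 4: 5; = 5; G_2 = 5−1 = 4
step 2: 4 = 4; sub 6 for 5: 4; = 4; G_3 = 4−1 = 3
step 3: 3 = 3; sub 7 for 6: 3; = 3; G_4 = 3−1 = 2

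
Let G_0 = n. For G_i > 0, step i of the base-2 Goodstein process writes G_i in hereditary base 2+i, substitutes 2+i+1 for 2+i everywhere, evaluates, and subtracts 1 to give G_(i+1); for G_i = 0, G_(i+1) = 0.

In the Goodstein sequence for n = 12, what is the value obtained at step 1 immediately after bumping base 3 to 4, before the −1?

step 0: 12 = 2^(2 + 1) + 2^2; sub 3 for 2: 3^(3 + 1) + 3^3; = 108; G_1 = 108−1 = 107
step 1: 107 = 3^(3 + 1) + 2·3^2 + 2·3 + 2; sub 4 for 3: 4^(4 + 1) + 2·4^2 + 2·4 + 2; = 1066; G_2 = 1066−1 = 1065

1066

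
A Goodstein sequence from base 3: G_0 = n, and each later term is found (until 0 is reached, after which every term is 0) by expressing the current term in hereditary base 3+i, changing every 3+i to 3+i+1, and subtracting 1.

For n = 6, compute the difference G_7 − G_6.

[0] 6 ≡ 2·3 (base 3). Lift 4: 8. −1: 7.
[1] 7 ≡ 4 + 3 (base 4). Lift 5: 8. −1: 7.
[2] 7 ≡ 5 + 2 (base 5). Lift 6: 8. −1: 7.
[3] 7 ≡ 6 + 1 (base 6). Lift 7: 8. −1: 7.
[4] 7 ≡ 7 (base 7). Lift 8: 8. −1: 7.
[5] 7 ≡ 7 (base 8). Lift 9: 7. −1: 6.
[6] 6 ≡ 6 (base 9). Lift 10: 6. −1: 5.

-1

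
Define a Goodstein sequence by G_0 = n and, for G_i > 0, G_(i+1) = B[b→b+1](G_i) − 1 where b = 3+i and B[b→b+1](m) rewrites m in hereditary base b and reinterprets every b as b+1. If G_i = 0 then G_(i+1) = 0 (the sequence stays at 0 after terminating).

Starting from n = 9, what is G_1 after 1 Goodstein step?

15

9 —HB3→ 3^2 —bump→ 4^2 = 16 —(−1)→ 15
15 —HB4→ 3·4 + 3 —bump→ 3·5 + 3 = 18 —(−1)→ 17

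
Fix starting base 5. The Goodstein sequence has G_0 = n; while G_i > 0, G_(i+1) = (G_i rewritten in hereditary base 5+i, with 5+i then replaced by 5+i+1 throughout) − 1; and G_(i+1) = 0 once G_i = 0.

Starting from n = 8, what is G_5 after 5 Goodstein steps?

7

(0) 8|_5 = 5 + 3 ↦ 6 + 3|_6 = 9 ⇒ 8
(1) 8|_6 = 6 + 2 ↦ 7 + 2|_7 = 9 ⇒ 8
(2) 8|_7 = 7 + 1 ↦ 8 + 1|_8 = 9 ⇒ 8
(3) 8|_8 = 8 ↦ 9|_9 = 9 ⇒ 8
(4) 8|_9 = 8 ↦ 8|_10 = 8 ⇒ 7
(5) 7|_10 = 7 ↦ 7|_11 = 7 ⇒ 6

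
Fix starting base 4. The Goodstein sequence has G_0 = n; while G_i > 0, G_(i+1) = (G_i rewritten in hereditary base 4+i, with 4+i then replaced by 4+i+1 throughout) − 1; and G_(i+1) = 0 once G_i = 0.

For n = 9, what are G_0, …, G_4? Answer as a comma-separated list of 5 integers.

9, 10, 11, 11, 11

G_0=9  [base 4] 2·4 + 1  →[4↦5]→  2·5 + 1 = 11  −1 ⇒ G_1=10
G_1=10  [base 5] 2·5  →[5↦6]→  2·6 = 12  −1 ⇒ G_2=11
G_2=11  [base 6] 6 + 5  →[6↦7]→  7 + 5 = 12  −1 ⇒ G_3=11
G_3=11  [base 7] 7 + 4  →[7↦8]→  8 + 4 = 12  −1 ⇒ G_4=11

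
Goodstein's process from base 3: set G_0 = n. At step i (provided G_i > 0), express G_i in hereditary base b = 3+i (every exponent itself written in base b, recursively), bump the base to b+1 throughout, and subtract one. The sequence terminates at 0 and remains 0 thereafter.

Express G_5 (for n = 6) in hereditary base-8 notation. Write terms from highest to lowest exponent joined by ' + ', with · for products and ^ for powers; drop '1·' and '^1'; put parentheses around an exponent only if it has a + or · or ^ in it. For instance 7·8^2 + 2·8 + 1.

G_0 = 6. HB_3(6) = 2·3. Bump = 8. G_1 = 7.
G_1 = 7. HB_4(7) = 4 + 3. Bump = 8. G_2 = 7.
G_2 = 7. HB_5(7) = 5 + 2. Bump = 8. G_3 = 7.
G_3 = 7. HB_6(7) = 6 + 1. Bump = 8. G_4 = 7.
G_4 = 7. HB_7(7) = 7. Bump = 8. G_5 = 7.
G_5 = 7. HB_8(7) = 7. Bump = 7. G_6 = 6.

7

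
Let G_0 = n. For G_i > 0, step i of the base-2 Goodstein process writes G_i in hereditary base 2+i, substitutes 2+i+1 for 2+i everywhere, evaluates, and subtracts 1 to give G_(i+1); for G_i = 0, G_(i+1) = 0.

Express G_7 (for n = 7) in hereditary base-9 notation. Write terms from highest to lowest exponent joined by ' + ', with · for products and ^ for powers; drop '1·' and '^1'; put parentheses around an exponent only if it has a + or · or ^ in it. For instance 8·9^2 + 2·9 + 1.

[0] 7 ≡ 2^2 + 2 + 1 (base 2). Lift 3: 31. −1: 30.
[1] 30 ≡ 3^3 + 3 (base 3). Lift 4: 260. −1: 259.
[2] 259 ≡ 4^4 + 3 (base 4). Lift 5: 3128. −1: 3127.
[3] 3127 ≡ 5^5 + 2 (base 5). Lift 6: 46658. −1: 46657.
[4] 46657 ≡ 6^6 + 1 (base 6). Lift 7: 823544. −1: 823543.
[5] 823543 ≡ 7^7 (base 7). Lift 8: 16777216. −1: 16777215.
[6] 16777215 ≡ 7·8^7 + 7·8^6 + 7·8^5 + 7·8^4 + 7·8^3 + 7·8^2 + 7·8 + 7 (base 8). Lift 9: 37665880. −1: 37665879.
[7] 37665879 ≡ 7·9^7 + 7·9^6 + 7·9^5 + 7·9^4 + 7·9^3 + 7·9^2 + 7·9 + 6 (base 9). Lift 10: 77777776. −1: 77777775.

7·9^7 + 7·9^6 + 7·9^5 + 7·9^4 + 7·9^3 + 7·9^2 + 7·9 + 6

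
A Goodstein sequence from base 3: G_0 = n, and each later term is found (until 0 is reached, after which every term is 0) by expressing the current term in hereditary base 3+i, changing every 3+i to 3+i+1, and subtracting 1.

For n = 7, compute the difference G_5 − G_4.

0

[0] 7 ≡ 2·3 + 1 (base 3). Lift 4: 9. −1: 8.
[1] 8 ≡ 2·4 (base 4). Lift 5: 10. −1: 9.
[2] 9 ≡ 5 + 4 (base 5). Lift 6: 10. −1: 9.
[3] 9 ≡ 6 + 3 (base 6). Lift 7: 10. −1: 9.
[4] 9 ≡ 7 + 2 (base 7). Lift 8: 10. −1: 9.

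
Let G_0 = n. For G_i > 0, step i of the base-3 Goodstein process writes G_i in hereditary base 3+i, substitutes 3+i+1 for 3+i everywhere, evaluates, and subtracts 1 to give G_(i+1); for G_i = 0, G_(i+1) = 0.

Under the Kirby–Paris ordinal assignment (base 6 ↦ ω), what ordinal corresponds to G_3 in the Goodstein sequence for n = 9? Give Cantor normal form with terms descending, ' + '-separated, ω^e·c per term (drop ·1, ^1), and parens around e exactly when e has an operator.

G_0=9  [base 3] 3^2  →[3↦4]→  4^2 = 16  −1 ⇒ G_1=15
G_1=15  [base 4] 3·4 + 3  →[4↦5]→  3·5 + 3 = 18  −1 ⇒ G_2=17
G_2=17  [base 5] 3·5 + 2  →[5↦6]→  3·6 + 2 = 20  −1 ⇒ G_3=19
G_3=19  [base 6] 3·6 + 1  →[6↦7]→  3·7 + 1 = 22  −1 ⇒ G_4=21

ω·3 + 1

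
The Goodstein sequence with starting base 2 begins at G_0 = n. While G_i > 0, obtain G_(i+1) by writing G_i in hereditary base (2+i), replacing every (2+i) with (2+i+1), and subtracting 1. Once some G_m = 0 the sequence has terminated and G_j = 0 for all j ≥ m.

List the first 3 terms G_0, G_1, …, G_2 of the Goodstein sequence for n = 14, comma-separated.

14, 110, 1281

step 0: 14 = 2^(2 + 1) + 2^2 + 2; sub 3 for 2: 3^(3 + 1) + 3^3 + 3; = 111; G_1 = 111−1 = 110
step 1: 110 = 3^(3 + 1) + 3^3 + 2; sub 4 for 3: 4^(4 + 1) + 4^4 + 2; = 1282; G_2 = 1282−1 = 1281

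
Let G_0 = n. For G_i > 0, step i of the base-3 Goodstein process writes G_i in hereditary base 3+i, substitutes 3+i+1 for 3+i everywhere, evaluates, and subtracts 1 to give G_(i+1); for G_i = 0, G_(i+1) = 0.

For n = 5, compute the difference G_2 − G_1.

0

i=0: 5 = 3 + 2 (b=3); 3→4: 4 + 2 = 6; 6−1 = 5
i=1: 5 = 4 + 1 (b=4); 4→5: 5 + 1 = 6; 6−1 = 5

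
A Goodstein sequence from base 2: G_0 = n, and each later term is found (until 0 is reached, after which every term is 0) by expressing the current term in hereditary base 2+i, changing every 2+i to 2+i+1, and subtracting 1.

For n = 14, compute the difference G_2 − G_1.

1171

step 0: 14 = 2^(2 + 1) + 2^2 + 2; sub 3 for 2: 3^(3 + 1) + 3^3 + 3; = 111; G_1 = 111−1 = 110
step 1: 110 = 3^(3 + 1) + 3^3 + 2; sub 4 for 3: 4^(4 + 1) + 4^4 + 2; = 1282; G_2 = 1282−1 = 1281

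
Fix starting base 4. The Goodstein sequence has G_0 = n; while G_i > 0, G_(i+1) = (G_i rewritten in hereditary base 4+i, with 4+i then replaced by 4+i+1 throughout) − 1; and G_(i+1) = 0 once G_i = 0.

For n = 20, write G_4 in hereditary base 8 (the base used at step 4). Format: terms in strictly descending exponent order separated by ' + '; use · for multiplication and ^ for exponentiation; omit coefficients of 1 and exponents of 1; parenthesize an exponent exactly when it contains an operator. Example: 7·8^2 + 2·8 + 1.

G_0 = 20. HB_4(20) = 4^2 + 4. Bump = 30. G_1 = 29.
G_1 = 29. HB_5(29) = 5^2 + 4. Bump = 40. G_2 = 39.
G_2 = 39. HB_6(39) = 6^2 + 3. Bump = 52. G_3 = 51.
G_3 = 51. HB_7(51) = 7^2 + 2. Bump = 66. G_4 = 65.
G_4 = 65. HB_8(65) = 8^2 + 1. Bump = 82. G_5 = 81.

8^2 + 1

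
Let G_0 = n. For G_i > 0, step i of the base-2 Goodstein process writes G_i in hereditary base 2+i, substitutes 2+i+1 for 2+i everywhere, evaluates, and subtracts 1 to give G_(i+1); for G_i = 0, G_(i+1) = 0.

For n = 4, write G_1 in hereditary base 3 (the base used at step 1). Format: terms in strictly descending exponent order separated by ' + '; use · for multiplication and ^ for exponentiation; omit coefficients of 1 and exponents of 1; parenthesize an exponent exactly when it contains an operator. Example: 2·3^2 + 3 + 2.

[0] 4 ≡ 2^2 (base 2). Lift 3: 27. −1: 26.
[1] 26 ≡ 2·3^2 + 2·3 + 2 (base 3). Lift 4: 42. −1: 41.

2·3^2 + 2·3 + 2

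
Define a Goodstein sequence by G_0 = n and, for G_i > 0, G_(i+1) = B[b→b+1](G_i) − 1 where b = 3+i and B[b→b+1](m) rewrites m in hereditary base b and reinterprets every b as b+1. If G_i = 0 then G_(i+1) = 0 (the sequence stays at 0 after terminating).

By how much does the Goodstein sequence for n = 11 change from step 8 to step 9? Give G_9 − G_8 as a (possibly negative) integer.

i=0: 11 = 3^2 + 2 (b=3); 3→4: 4^2 + 2 = 18; 18−1 = 17
i=1: 17 = 4^2 + 1 (b=4); 4→5: 5^2 + 1 = 26; 26−1 = 25
i=2: 25 = 5^2 (b=5); 5→6: 6^2 = 36; 36−1 = 35
i=3: 35 = 5·6 + 5 (b=6); 6→7: 5·7 + 5 = 40; 40−1 = 39
i=4: 39 = 5·7 + 4 (b=7); 7→8: 5·8 + 4 = 44; 44−1 = 43
i=5: 43 = 5·8 + 3 (b=8); 8→9: 5·9 + 3 = 48; 48−1 = 47
i=6: 47 = 5·9 + 2 (b=9); 9→10: 5·10 + 2 = 52; 52−1 = 51
i=7: 51 = 5·10 + 1 (b=10); 10→11: 5·11 + 1 = 56; 56−1 = 55
i=8: 55 = 5·11 (b=11); 11→12: 5·12 = 60; 60−1 = 59

4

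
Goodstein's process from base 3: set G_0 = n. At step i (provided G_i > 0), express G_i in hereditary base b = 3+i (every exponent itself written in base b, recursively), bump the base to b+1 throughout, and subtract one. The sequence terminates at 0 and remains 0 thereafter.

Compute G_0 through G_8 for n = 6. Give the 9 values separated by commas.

step 0: 6 = 2·3; sub 4 for 3: 2·4; = 8; G_1 = 8−1 = 7
step 1: 7 = 4 + 3; sub 5 for 4: 5 + 3; = 8; G_2 = 8−1 = 7
step 2: 7 = 5 + 2; sub 6 for 5: 6 + 2; = 8; G_3 = 8−1 = 7
step 3: 7 = 6 + 1; sub 7 for 6: 7 + 1; = 8; G_4 = 8−1 = 7
step 4: 7 = 7; sub 8 for 7: 8; = 8; G_5 = 8−1 = 7
step 5: 7 = 7; sub 9 for 8: 7; = 7; G_6 = 7−1 = 6
step 6: 6 = 6; sub 10 for 9: 6; = 6; G_7 = 6−1 = 5
step 7: 5 = 5; sub 11 for 10: 5; = 5; G_8 = 5−1 = 4

6, 7, 7, 7, 7, 7, 6, 5, 4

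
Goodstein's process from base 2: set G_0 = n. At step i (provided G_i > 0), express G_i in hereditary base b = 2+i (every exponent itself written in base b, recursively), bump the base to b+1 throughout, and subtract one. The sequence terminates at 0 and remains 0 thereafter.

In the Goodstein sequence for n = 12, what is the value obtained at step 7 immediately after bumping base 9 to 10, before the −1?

step 0: 12 = 2^(2 + 1) + 2^2; sub 3 for 2: 3^(3 + 1) + 3^3; = 108; G_1 = 108−1 = 107
step 1: 107 = 3^(3 + 1) + 2·3^2 + 2·3 + 2; sub 4 for 3: 4^(4 + 1) + 2·4^2 + 2·4 + 2; = 1066; G_2 = 1066−1 = 1065
step 2: 1065 = 4^(4 + 1) + 2·4^2 + 2·4 + 1; sub 5 for 4: 5^(5 + 1) + 2·5^2 + 2·5 + 1; = 15686; G_3 = 15686−1 = 15685
step 3: 15685 = 5^(5 + 1) + 2·5^2 + 2·5; sub 6 for 5: 6^(6 + 1) + 2·6^2 + 2·6; = 280020; G_4 = 280020−1 = 280019
step 4: 280019 = 6^(6 + 1) + 2·6^2 + 6 + 5; sub 7 for 6: 7^(7 + 1) + 2·7^2 + 7 + 5; = 5764911; G_5 = 5764911−1 = 5764910
step 5: 5764910 = 7^(7 + 1) + 2·7^2 + 7 + 4; sub 8 for 7: 8^(8 + 1) + 2·8^2 + 8 + 4; = 134217868; G_6 = 134217868−1 = 134217867
step 6: 134217867 = 8^(8 + 1) + 2·8^2 + 8 + 3; sub 9 for 8: 9^(9 + 1) + 2·9^2 + 9 + 3; = 3486784575; G_7 = 3486784575−1 = 3486784574
step 7: 3486784574 = 9^(9 + 1) + 2·9^2 + 9 + 2; sub 10 for 9: 10^(10 + 1) + 2·10^2 + 10 + 2; = 100000000212; G_8 = 100000000212−1 = 100000000211

100000000212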